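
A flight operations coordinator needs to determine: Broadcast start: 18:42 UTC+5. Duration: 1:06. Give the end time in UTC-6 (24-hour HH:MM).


Start: 18:42 in UTC+5
Step 1 - add duration:
  minutes: 42 + 6 = 48
  hours: 18 + 1 + 0 = 19
  end in UTC+5: 19:48
Step 2 - convert UTC+5 -> UTC-6:
  offset difference: -6 - (5) = -11 hours
  19 + (-11) = 8 -> mod 24 = 8
Result: 08:48 in UTC-6

08:48


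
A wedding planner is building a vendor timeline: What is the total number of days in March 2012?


Month: March
Year: 2012
March is a 31-day month
Total: 31 days

31


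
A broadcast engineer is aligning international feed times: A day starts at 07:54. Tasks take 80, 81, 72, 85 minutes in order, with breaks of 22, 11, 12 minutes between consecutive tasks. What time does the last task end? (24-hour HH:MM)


Start: 07:54 = 474 min from midnight
  after task 1 (80 min): 09:14
  after break (22 min): 09:36
  after task 2 (81 min): 10:57
  after break (11 min): 11:08
  after task 3 (72 min): 12:20
  after break (12 min): 12:32
  after task 4 (85 min): 13:57
Total elapsed: 363 minutes
End time: 13:57

13:57


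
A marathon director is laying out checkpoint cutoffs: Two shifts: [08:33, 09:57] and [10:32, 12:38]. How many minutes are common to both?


Interval A: [513, 597] minutes from midnight
Interval B: [632, 758] minutes from midnight
Overlap start = max(513, 632) = 632
Overlap end = min(597, 758) = 597
End <= start, so the intervals do not overlap: 0 minutes

0


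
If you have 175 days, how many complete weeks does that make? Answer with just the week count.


Total days: 175
Days per week: 7
Division: 175 / 7 = 25 remainder 0
Complete weeks: 25
Remaining days: 0

25


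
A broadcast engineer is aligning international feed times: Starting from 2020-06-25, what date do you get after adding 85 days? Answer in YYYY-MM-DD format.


Start: 2020-06-25
Adding 85 days
Days remaining in June: 5
After June: 80 days still to add
July 2020: 31 days, 49 remaining
August 2020: 31 days, 18 remaining
September 2020 has 30 days, need 18
Result: 2020-09-18

2020-09-18


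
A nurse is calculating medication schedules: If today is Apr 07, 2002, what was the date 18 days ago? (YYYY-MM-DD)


Start: 2002-04-07
Subtracting 18 days
Days already passed in April: 7
After going back through April: 11 more days to subtract
March 2002 has 31 days, need 11
Result: 2002-03-20

2002-03-20


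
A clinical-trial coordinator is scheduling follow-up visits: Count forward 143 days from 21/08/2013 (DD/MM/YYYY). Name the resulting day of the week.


Start: 2013-08-21 (Wednesday)
Step 1 - find target date: add 143 days
  2013-08-21 + 143 days = 2014-01-11
Step 2 - day of week:
  143 mod 7 = 3
  Wednesday + 3 days -> Saturday
Result: Saturday (2014-01-11)

Saturday


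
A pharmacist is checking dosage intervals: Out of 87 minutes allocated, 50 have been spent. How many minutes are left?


Total budget: 87 minutes
Time used: 50 minutes
Remaining: 87 - 50 = 37 minutes
Percent used: 57.5%
Percent remaining: 42.5%

37


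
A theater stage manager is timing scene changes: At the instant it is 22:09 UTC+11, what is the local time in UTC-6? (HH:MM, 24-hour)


Local time: 22:09 at UTC+11 (offset 11h)
Target zone: UTC-6 (offset -6h)
Difference: -6 - (11) = -17 hours
Calculation: 22 + (-17) = 5
Result: 05:09

05:09


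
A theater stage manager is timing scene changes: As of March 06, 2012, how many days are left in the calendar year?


Start: March 06, 2012
End: December 31, 2012
Days left in March: 25
April: 30
May: 31
June: 30
July: 31
... plus remaining months
Sum of remaining months: 275
Total: 25 + 275 = 300

300


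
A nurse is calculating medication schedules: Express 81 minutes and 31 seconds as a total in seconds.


Minutes: 81
Seconds: 31
Convert minutes to seconds: 81 x 60 = 4860
Add remaining seconds: 4860 + 31 = 4891

4891


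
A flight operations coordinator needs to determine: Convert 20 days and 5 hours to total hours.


Days: 20
Extra hours: 5
Hours per day: 24
Days to hours: 20 x 24 = 480
Total: 480 + 5 = 485

485


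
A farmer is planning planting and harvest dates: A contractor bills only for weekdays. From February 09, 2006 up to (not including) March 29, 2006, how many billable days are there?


Start: 2006-02-09 (Thursday)
End (exclusive): 2006-03-29 (Wednesday)
Total calendar days: 48
Full weeks: 48 // 7 = 6 -> 30 weekdays
Remaining 6 days starting on Thursday:
  Thu(w), Fri(w), Sat(-), Sun(-), Mon(w), Tue(w) -> 4 weekdays
Total business days: 30 + 4 = 34

34


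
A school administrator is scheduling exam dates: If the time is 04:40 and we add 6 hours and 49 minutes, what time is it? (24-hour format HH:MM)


Start time: 04:40
Adding: 6 hours 49 minutes
Minutes: 40 + 49 = 89
Minute overflow: 89 >= 60, so carry 1 hour, minutes = 29
Hours: 4 + 6 + 1 = 11
Result: 11:29

11:29


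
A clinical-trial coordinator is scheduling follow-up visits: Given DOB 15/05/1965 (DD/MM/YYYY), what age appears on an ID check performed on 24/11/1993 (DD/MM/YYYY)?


Birth: 1965-05-15
Reference: 1993-11-24
Year difference: 1993 - 1965 = 28
Has birthday (05-15) occurred by 11-24? Yes
Age in full years: 28

28


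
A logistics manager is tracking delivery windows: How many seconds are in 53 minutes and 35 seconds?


Minutes: 53
Extra seconds: 35
Seconds per minute: 60
Minutes to seconds: 53 x 60 = 3180
Total: 3180 + 35 = 3215

3215


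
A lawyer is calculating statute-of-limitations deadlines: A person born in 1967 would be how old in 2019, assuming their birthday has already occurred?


Birth year: 1967
Current year: 2019
Age = current year - birth year
Age = 2019 - 1967 = 52

52


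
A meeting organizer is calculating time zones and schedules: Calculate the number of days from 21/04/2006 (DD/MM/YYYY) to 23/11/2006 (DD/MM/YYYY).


Start date: 2006-04-21
End date: 2006-11-23
Apr 2006: +10 days
May 2006: +31 days
Jun 2006: +30 days
... (5 more months)
Total: 216 days

216


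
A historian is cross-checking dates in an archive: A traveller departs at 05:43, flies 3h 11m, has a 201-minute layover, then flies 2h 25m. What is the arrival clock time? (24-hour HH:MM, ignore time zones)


Depart: 05:43
Leg 1: +191 min -> 08:54
Layover: +201 min -> 12:15
Leg 2: +145 min -> 14:40
Total travel: 537 minutes = 8h 57m
Arrival: 14:40

14:40


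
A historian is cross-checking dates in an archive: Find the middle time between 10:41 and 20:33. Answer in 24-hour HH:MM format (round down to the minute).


Start time: 10:41 = 641 minutes from midnight
End time: 20:33 = 1233 minutes from midnight
Sum: 641 + 1233 = 1874
Midpoint: 1874 / 2 = 937 minutes
Convert: 937 / 60 = 15 hours, 37 minutes
Result: 15:37

15:37


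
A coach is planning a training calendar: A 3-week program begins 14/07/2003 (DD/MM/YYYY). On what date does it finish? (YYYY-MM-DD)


Start: 2003-07-14
Weeks to add: 3
Convert to days: 3 x 7 = 21 days
Add 21 days to 2003-07-14
Result: 2003-08-04

2003-08-04


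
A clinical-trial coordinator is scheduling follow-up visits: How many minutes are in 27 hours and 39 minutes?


Hours: 27
Minutes: 39
Convert hours to minutes: 27 x 60 = 1620
Add remaining minutes: 1620 + 39 = 1659

1659


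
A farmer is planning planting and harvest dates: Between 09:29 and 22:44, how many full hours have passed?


Start: 09:29
End: 22:44
Hour difference: 22 - 9 = 13 hours
Minute difference: 44 - 29 = 15 minutes
Total minutes: 795
Complete hours: 795 / 60 = 13 (remainder 15)

13


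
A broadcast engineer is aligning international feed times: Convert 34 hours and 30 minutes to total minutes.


Hours: 34
Extra minutes: 30
Minutes per hour: 60
Hours to minutes: 34 x 60 = 2040
Total: 2040 + 30 = 2070

2070


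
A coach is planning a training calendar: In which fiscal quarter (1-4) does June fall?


Month: June (month 6)
Q1: January-March (months 1-3)
Q2: April-June (months 4-6)
Q3: July-September (months 7-9)
Q4: October-December (months 10-12)
Month 6 falls in Q2

2


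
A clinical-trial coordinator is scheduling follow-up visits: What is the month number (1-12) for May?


Calendar month order:
4. April
5. May <--
6. June
May is month number 5

5


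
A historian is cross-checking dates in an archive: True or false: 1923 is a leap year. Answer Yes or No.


Year: 1923
Divisible by 4? 1923 / 4 = 480.75 -> No
Not divisible by 4, so NOT a leap year

No


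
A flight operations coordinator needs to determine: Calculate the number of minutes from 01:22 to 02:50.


Start time: 01:22 = 82 minutes from midnight
End time: 02:50 = 170 minutes from midnight
Difference: 170 - 82 = 88 minutes
That is 1 hours and 28 minutes

88


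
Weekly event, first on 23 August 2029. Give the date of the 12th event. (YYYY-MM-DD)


First occurrence: 2029-08-23 (occurrence 1)
Each occurrence is 7 days after the previous.
Occurrence 12 is 11 weeks after the first.
11 weeks = 77 days
2029-08-23 + 77 days = 2029-11-08

2029-11-08


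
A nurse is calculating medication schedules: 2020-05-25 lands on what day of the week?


Date: 2020-05-25
January 1, 2020 is a Wednesday
Day of year: 146
Offset from Jan 1: 145 days
145 mod 7 = 5
Result: Monday

Monday


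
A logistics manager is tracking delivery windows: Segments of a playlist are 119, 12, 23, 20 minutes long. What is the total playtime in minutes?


Durations: 119, 12, 23, 20
Running sum: 119
+ 12 = 131
+ 23 = 154
+ 20 = 174
Total duration: 174 minutes
That is 2 hours and 54 minutes

174


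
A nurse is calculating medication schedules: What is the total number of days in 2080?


Year: 2080
Check leap year rules:
Divisible by 4? Yes
Divisible by 100? No
2080 is a leap year
Days: 366

366


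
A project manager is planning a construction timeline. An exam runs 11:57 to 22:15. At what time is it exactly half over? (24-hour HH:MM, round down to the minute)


Start time: 11:57 = 717 minutes from midnight
End time: 22:15 = 1335 minutes from midnight
Sum: 717 + 1335 = 2052
Midpoint: 2052 / 2 = 1026 minutes
Convert: 1026 / 60 = 17 hours, 6 minutes
Result: 17:06

17:06


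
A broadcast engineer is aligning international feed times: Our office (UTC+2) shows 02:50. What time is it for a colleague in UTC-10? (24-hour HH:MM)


Local time: 02:50 at UTC+2 (offset 2h)
Target zone: UTC-10 (offset -10h)
Difference: -10 - (2) = -12 hours
Calculation: 2 + (-12) = -10
Wraparound: (-10) mod 24 = 14
Result: 14:50

14:50


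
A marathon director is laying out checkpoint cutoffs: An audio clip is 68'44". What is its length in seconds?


Minutes: 68
Seconds: 44
Convert minutes to seconds: 68 x 60 = 4080
Add remaining seconds: 4080 + 44 = 4124

4124


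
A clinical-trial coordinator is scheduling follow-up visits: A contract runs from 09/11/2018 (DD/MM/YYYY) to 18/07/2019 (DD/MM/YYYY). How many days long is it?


Start date: 2018-11-09
End date: 2019-07-18
Nov 2018: +22 days
Dec 2018: +31 days
Jan 2019: +31 days
... (6 more months)
Total: 251 days

251


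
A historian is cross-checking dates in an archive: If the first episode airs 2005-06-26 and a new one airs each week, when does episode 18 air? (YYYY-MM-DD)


First occurrence: 2005-06-26 (occurrence 1)
Each occurrence is 7 days after the previous.
Occurrence 18 is 17 weeks after the first.
17 weeks = 119 days
2005-06-26 + 119 days = 2005-10-23

2005-10-23


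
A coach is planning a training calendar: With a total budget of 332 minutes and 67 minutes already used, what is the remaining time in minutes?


Total budget: 332 minutes
Time used: 67 minutes
Remaining: 332 - 67 = 265 minutes
Percent used: 20.2%
Percent remaining: 79.8%

265


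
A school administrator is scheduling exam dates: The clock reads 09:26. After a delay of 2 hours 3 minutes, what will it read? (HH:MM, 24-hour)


Start time: 09:26
Adding: 2 hours 3 minutes
Minutes: 26 + 3 = 29
Hours: 9 + 2 + 0 = 11
Result: 11:29

11:29


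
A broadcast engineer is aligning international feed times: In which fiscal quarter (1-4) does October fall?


Month: October (month 10)
Q1: January-March (months 1-3)
Q2: April-June (months 4-6)
Q3: July-September (months 7-9)
Q4: October-December (months 10-12)
Month 10 falls in Q4

4


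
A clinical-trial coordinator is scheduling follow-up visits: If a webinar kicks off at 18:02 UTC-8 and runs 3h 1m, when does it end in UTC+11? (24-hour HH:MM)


Start: 18:02 in UTC-8
Step 1 - add duration:
  minutes: 2 + 1 = 3
  hours: 18 + 3 + 0 = 21
  end in UTC-8: 21:03
Step 2 - convert UTC-8 -> UTC+11:
  offset difference: 11 - (-8) = 19 hours
  21 + (19) = 40 -> mod 24 = 16
Result: 16:03 in UTC+11

16:03


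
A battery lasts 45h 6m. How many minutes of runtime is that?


Hours: 45
Extra minutes: 6
Minutes per hour: 60
Hours to minutes: 45 x 60 = 2700
Total: 2700 + 6 = 2706

2706


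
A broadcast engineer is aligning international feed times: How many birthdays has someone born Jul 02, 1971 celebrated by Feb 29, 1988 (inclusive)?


Birth: 1971-07-02
Reference: 1988-02-29
Year difference: 1988 - 1971 = 17
Has birthday (07-02) occurred by 02-29? No
Birthday not yet reached this year -> subtract 1
Age in full years: 16

16


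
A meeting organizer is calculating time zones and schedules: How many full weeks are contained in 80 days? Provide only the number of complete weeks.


Total days: 80
Days per week: 7
Division: 80 / 7 = 11 remainder 3
Complete weeks: 11
Remaining days: 3

11


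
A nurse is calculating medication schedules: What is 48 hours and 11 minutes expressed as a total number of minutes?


Hours: 48
Minutes: 11
Convert hours to minutes: 48 x 60 = 2880
Add remaining minutes: 2880 + 11 = 2891

2891


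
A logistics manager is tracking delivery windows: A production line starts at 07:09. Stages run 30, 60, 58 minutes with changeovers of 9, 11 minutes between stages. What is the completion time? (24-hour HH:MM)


Start: 07:09 = 429 min from midnight
  after task 1 (30 min): 07:39
  after break (9 min): 07:48
  after task 2 (60 min): 08:48
  after break (11 min): 08:59
  after task 3 (58 min): 09:57
Total elapsed: 168 minutes
End time: 09:57

09:57


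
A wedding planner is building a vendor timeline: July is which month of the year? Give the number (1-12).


Calendar month order:
6. June
7. July <--
8. August
July is month number 7

7


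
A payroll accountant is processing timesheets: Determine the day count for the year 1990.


Year: 1990
Check leap year rules:
Divisible by 4? No
1990 is not a leap year
Days: 365

365


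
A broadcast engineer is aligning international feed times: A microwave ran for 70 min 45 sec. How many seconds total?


Minutes: 70
Extra seconds: 45
Seconds per minute: 60
Minutes to seconds: 70 x 60 = 4200
Total: 4200 + 45 = 4245

4245


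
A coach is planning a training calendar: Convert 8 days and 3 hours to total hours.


Days: 8
Extra hours: 3
Hours per day: 24
Days to hours: 8 x 24 = 192
Total: 192 + 3 = 195

195


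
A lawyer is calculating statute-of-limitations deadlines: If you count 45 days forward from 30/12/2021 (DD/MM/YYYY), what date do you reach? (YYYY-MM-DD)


Start: 2021-12-30
Adding 45 days
Days remaining in December: 1
After December: 44 days still to add
January 2022: 31 days, 13 remaining
February 2022 has 28 days, need 13
Result: 2022-02-13

2022-02-13


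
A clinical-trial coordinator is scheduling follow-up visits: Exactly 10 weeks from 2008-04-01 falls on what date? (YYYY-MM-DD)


Start: 2008-04-01
Weeks to add: 10
Convert to days: 10 x 7 = 70 days
Add 70 days to 2008-04-01
Result: 2008-06-10

2008-06-10


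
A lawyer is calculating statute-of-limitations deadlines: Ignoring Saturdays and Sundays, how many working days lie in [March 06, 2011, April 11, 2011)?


Start: 2011-03-06 (Sunday)
End (exclusive): 2011-04-11 (Monday)
Total calendar days: 36
Full weeks: 36 // 7 = 5 -> 25 weekdays
Remaining 1 days starting on Sunday:
  Sun(-) -> 0 weekdays
Total business days: 25 + 0 = 25

25


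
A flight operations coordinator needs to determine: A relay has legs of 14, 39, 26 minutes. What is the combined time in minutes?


Durations: 14, 39, 26
Running sum: 14
+ 39 = 53
+ 26 = 79
Total duration: 79 minutes
That is 1 hours and 19 minutes

79


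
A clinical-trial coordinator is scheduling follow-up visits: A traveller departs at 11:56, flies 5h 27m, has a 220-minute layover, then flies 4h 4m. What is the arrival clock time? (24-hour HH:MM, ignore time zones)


Depart: 11:56
Leg 1: +327 min -> 17:23
Layover: +220 min -> 21:03
Leg 2: +244 min -> 01:07
Total travel: 791 minutes = 13h 11m
Arrival: 01:07

01:07


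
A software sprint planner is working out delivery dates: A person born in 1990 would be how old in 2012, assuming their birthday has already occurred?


Birth year: 1990
Current year: 2012
Age = current year - birth year
Age = 2012 - 1990 = 22

22


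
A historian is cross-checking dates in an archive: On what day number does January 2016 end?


Month: January
Year: 2016
January is a 31-day month
Total: 31 days

31


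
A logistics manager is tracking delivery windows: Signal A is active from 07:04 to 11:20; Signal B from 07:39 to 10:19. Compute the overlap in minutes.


Interval A: [424, 680] minutes from midnight
Interval B: [459, 619] minutes from midnight
Overlap start = max(424, 459) = 459
Overlap end = min(680, 619) = 619
Overlap = 619 - 459 = 160 minutes

160


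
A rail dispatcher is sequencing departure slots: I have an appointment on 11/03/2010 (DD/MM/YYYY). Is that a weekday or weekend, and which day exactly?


Date: 2010-03-11
January 1, 2010 is a Friday
Day of year: 70
Offset from Jan 1: 69 days
69 mod 7 = 6
Result: Thursday

Thursday


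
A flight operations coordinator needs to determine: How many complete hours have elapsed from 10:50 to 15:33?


Start: 10:50
End: 15:33
Hour difference: 15 - 10 = 5 hours
Minute difference: 33 - 50 = -17 minutes
Total minutes: 283
Complete hours: 283 / 60 = 4 (remainder 43)

4


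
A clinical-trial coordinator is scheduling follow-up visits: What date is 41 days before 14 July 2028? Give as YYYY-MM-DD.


Start: 2028-07-14
Subtracting 41 days
Days already passed in July: 14
After going back through July: 27 more days to subtract
June 2028 has 30 days, need 27
Result: 2028-06-03

2028-06-03


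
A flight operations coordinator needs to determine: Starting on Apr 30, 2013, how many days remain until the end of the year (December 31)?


Start: April 30, 2013
End: December 31, 2013
Days left in April: 0
May: 31
June: 30
July: 31
August: 31
... plus remaining months
Sum of remaining months: 245
Total: 0 + 245 = 245

245


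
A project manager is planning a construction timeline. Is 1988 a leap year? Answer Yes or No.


Year: 1988
Divisible by 4? 1988 / 4 = 497.0 -> Yes
Divisible by 100? 1988 / 100 = 19.88 -> No
Divisible by 4 but not 100, so it IS a leap year

Yes


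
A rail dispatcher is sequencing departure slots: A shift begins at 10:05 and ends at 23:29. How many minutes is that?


Start time: 10:05 = 605 minutes from midnight
End time: 23:29 = 1409 minutes from midnight
Difference: 1409 - 605 = 804 minutes
That is 13 hours and 24 minutes

804


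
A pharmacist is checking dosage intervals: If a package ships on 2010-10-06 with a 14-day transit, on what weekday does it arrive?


Start: 2010-10-06 (Wednesday)
Step 1 - find target date: add 14 days
  2010-10-06 + 14 days = 2010-10-20
Step 2 - day of week:
  14 mod 7 = 0
  Wednesday + 0 days -> Wednesday
Result: Wednesday (2010-10-20)

Wednesday


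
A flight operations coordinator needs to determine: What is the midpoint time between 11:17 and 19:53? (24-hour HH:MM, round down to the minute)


Start time: 11:17 = 677 minutes from midnight
End time: 19:53 = 1193 minutes from midnight
Sum: 677 + 1193 = 1870
Midpoint: 1870 / 2 = 935 minutes
Convert: 935 / 60 = 15 hours, 35 minutes
Result: 15:35

15:35


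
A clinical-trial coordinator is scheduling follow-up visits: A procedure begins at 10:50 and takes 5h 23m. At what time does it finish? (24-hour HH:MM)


Start time: 10:50
Adding: 5 hours 23 minutes
Minutes: 50 + 23 = 73
Minute overflow: 73 >= 60, so carry 1 hour, minutes = 13
Hours: 10 + 5 + 1 = 16
Result: 16:13

16:13


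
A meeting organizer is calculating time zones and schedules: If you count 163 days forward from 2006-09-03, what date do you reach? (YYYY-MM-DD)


Start: 2006-09-03
Adding 163 days
Days remaining in September: 27
After September: 136 days still to add
October 2006: 31 days, 105 remaining
November 2006: 30 days, 75 remaining
December 2006: 31 days, 44 remaining
January 2007: 31 days, 13 remaining
Result: 2007-02-13

2007-02-13


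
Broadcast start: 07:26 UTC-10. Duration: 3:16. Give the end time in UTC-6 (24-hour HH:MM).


Start: 07:26 in UTC-10
Step 1 - add duration:
  minutes: 26 + 16 = 42
  hours: 7 + 3 + 0 = 10
  end in UTC-10: 10:42
Step 2 - convert UTC-10 -> UTC-6:
  offset difference: -6 - (-10) = 4 hours
  10 + (4) = 14 -> mod 24 = 14
Result: 14:42 in UTC-6

14:42


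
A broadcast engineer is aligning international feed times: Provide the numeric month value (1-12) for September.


Calendar month order:
8. August
9. September <--
10. October
September is month number 9

9


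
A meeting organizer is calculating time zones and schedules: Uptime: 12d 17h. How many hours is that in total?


Days: 12
Extra hours: 17
Hours per day: 24
Days to hours: 12 x 24 = 288
Total: 288 + 17 = 305

305


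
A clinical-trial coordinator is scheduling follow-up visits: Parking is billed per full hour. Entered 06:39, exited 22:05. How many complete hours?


Start: 06:39
End: 22:05
Hour difference: 22 - 6 = 16 hours
Minute difference: 5 - 39 = -34 minutes
Total minutes: 926
Complete hours: 926 / 60 = 15 (remainder 26)

15


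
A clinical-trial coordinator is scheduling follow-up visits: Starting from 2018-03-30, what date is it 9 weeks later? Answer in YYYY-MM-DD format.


Start: 2018-03-30
Weeks to add: 9
Convert to days: 9 x 7 = 63 days
Add 63 days to 2018-03-30
Result: 2018-06-01

2018-06-01


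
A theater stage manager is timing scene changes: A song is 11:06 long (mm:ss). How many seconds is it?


Minutes: 11
Extra seconds: 6
Seconds per minute: 60
Minutes to seconds: 11 x 60 = 660
Total: 660 + 6 = 666

666


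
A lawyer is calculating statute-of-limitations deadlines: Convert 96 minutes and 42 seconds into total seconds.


Minutes: 96
Seconds: 42
Convert minutes to seconds: 96 x 60 = 5760
Add remaining seconds: 5760 + 42 = 5802

5802


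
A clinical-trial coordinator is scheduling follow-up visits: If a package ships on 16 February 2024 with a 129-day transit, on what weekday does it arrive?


Start: 2024-02-16 (Friday)
Step 1 - find target date: add 129 days
  2024-02-16 + 129 days = 2024-06-24
Step 2 - day of week:
  129 mod 7 = 3
  Friday + 3 days -> Monday
Result: Monday (2024-06-24)

Monday


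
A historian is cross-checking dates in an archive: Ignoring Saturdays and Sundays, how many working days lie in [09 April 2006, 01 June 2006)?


Start: 2006-04-09 (Sunday)
End (exclusive): 2006-06-01 (Thursday)
Total calendar days: 53
Full weeks: 53 // 7 = 7 -> 35 weekdays
Remaining 4 days starting on Sunday:
  Sun(-), Mon(w), Tue(w), Wed(w) -> 3 weekdays
Total business days: 35 + 3 = 38

38


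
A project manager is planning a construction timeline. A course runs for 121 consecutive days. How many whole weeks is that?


Total days: 121
Days per week: 7
Division: 121 / 7 = 17 remainder 2
Complete weeks: 17
Remaining days: 2

17


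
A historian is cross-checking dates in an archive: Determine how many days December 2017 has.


Month: December
Year: 2017
December is a 31-day month
Total: 31 days

31


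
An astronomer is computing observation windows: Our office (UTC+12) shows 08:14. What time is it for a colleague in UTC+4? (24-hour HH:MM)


Local time: 08:14 at UTC+12 (offset 12h)
Target zone: UTC+4 (offset 4h)
Difference: 4 - (12) = -8 hours
Calculation: 8 + (-8) = 0
Result: 00:14

00:14


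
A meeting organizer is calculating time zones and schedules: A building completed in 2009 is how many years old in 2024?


Birth year: 2009
Current year: 2024
Age = current year - birth year
Age = 2024 - 2009 = 15

15


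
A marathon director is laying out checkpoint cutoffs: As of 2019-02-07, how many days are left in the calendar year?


Start: February 07, 2019
End: December 31, 2019
Days left in February: 21
March: 31
April: 30
May: 31
June: 30
... plus remaining months
Sum of remaining months: 306
Total: 21 + 306 = 327

327


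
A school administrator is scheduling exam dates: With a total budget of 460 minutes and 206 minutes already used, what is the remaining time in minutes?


Total budget: 460 minutes
Time used: 206 minutes
Remaining: 460 - 206 = 254 minutes
Percent used: 44.8%
Percent remaining: 55.2%

254


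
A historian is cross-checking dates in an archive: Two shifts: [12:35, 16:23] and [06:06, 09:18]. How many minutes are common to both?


Interval A: [755, 983] minutes from midnight
Interval B: [366, 558] minutes from midnight
Overlap start = max(755, 366) = 755
Overlap end = min(983, 558) = 558
End <= start, so the intervals do not overlap: 0 minutes

0


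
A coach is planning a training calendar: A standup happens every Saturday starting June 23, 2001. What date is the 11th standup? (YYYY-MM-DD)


First occurrence: 2001-06-23 (occurrence 1)
Each occurrence is 7 days after the previous.
Occurrence 11 is 10 weeks after the first.
10 weeks = 70 days
2001-06-23 + 70 days = 2001-09-01

2001-09-01


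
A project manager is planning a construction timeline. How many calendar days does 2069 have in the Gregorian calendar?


Year: 2069
Check leap year rules:
Divisible by 4? No
2069 is not a leap year
Days: 365

365


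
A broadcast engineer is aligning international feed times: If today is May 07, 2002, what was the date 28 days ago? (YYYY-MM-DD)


Start: 2002-05-07
Subtracting 28 days
Days already passed in May: 7
After going back through May: 21 more days to subtract
April 2002 has 30 days, need 21
Result: 2002-04-09

2002-04-09


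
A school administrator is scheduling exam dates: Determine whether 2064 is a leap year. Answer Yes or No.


Year: 2064
Divisible by 4? 2064 / 4 = 516.0 -> Yes
Divisible by 100? 2064 / 100 = 20.64 -> No
Divisible by 4 but not 100, so it IS a leap year

Yes


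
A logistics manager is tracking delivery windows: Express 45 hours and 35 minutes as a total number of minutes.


Hours: 45
Extra minutes: 35
Minutes per hour: 60
Hours to minutes: 45 x 60 = 2700
Total: 2700 + 35 = 2735

2735


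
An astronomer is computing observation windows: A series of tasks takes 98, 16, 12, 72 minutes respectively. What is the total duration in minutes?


Durations: 98, 16, 12, 72
Running sum: 98
+ 16 = 114
+ 12 = 126
+ 72 = 198
Total duration: 198 minutes
That is 3 hours and 18 minutes

198


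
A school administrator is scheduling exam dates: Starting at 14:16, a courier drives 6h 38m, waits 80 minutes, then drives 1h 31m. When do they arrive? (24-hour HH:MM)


Depart: 14:16
Leg 1: +398 min -> 20:54
Layover: +80 min -> 22:14
Leg 2: +91 min -> 23:45
Total travel: 569 minutes = 9h 29m
Arrival: 23:45

23:45


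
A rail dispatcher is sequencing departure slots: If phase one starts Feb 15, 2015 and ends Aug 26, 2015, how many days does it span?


Start date: 2015-02-15
End date: 2015-08-26
Feb 2015: +14 days
Mar 2015: +31 days
Apr 2015: +30 days
... (4 more months)
Total: 192 days

192


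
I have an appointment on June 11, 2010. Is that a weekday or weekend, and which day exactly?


Date: 2010-06-11
January 1, 2010 is a Friday
Day of year: 162
Offset from Jan 1: 161 days
161 mod 7 = 0
Result: Friday

Friday


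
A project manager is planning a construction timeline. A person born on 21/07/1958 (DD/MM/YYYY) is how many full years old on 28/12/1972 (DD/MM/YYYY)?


Birth: 1958-07-21
Reference: 1972-12-28
Year difference: 1972 - 1958 = 14
Has birthday (07-21) occurred by 12-28? Yes
Age in full years: 14

14


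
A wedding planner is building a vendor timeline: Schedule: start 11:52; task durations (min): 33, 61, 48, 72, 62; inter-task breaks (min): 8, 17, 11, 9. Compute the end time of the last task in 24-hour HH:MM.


Start: 11:52 = 712 min from midnight
  after task 1 (33 min): 12:25
  after break (8 min): 12:33
  after task 2 (61 min): 13:34
  after break (17 min): 13:51
  after task 3 (48 min): 14:39
  after break (11 min): 14:50
  after task 4 (72 min): 16:02
  after break (9 min): 16:11
  after task 5 (62 min): 17:13
Total elapsed: 321 minutes
End time: 17:13

17:13


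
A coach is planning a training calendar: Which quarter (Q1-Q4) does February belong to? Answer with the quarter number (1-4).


Month: February (month 2)
Q1: January-March (months 1-3)
Q2: April-June (months 4-6)
Q3: July-September (months 7-9)
Q4: October-December (months 10-12)
Month 2 falls in Q1

1


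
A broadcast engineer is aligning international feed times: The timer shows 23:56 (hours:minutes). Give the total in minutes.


Hours: 23
Minutes: 56
Convert hours to minutes: 23 x 60 = 1380
Add remaining minutes: 1380 + 56 = 1436

1436


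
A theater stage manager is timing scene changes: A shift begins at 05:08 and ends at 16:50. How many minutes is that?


Start time: 05:08 = 308 minutes from midnight
End time: 16:50 = 1010 minutes from midnight
Difference: 1010 - 308 = 702 minutes
That is 11 hours and 42 minutes

702


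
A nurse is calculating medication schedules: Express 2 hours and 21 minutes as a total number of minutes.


Hours: 2
Extra minutes: 21
Minutes per hour: 60
Hours to minutes: 2 x 60 = 120
Total: 120 + 21 = 141

141


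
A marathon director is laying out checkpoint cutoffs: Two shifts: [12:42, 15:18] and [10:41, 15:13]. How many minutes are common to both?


Interval A: [762, 918] minutes from midnight
Interval B: [641, 913] minutes from midnight
Overlap start = max(762, 641) = 762
Overlap end = min(918, 913) = 913
Overlap = 913 - 762 = 151 minutes

151


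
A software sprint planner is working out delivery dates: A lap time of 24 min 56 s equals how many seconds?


Minutes: 24
Seconds: 56
Convert minutes to seconds: 24 x 60 = 1440
Add remaining seconds: 1440 + 56 = 1496

1496


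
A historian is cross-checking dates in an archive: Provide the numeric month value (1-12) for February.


Calendar month order:
1. January
2. February <--
3. March
February is month number 2

2


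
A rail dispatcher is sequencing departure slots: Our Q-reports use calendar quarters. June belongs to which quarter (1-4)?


Month: June (month 6)
Q1: January-March (months 1-3)
Q2: April-June (months 4-6)
Q3: July-September (months 7-9)
Q4: October-December (months 10-12)
Month 6 falls in Q2

2


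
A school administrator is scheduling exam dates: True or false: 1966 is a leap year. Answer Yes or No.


Year: 1966
Divisible by 4? 1966 / 4 = 491.5 -> No
Not divisible by 4, so NOT a leap year

No


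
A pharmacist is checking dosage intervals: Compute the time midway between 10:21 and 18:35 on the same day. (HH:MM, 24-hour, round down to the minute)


Start time: 10:21 = 621 minutes from midnight
End time: 18:35 = 1115 minutes from midnight
Sum: 621 + 1115 = 1736
Midpoint: 1736 / 2 = 868 minutes
Convert: 868 / 60 = 14 hours, 28 minutes
Result: 14:28

14:28


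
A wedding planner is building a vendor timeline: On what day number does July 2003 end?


Month: July
Year: 2003
July is a 31-day month
Total: 31 days

31


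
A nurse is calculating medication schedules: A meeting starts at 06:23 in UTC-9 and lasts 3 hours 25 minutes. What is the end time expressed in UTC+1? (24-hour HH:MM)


Start: 06:23 in UTC-9
Step 1 - add duration:
  minutes: 23 + 25 = 48
  hours: 6 + 3 + 0 = 9
  end in UTC-9: 09:48
Step 2 - convert UTC-9 -> UTC+1:
  offset difference: 1 - (-9) = 10 hours
  9 + (10) = 19 -> mod 24 = 19
Result: 19:48 in UTC+1

19:48


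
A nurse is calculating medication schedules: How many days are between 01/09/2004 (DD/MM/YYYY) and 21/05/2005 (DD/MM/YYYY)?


Start date: 2004-09-01
End date: 2005-05-21
Sep 2004: +30 days
Oct 2004: +31 days
Nov 2004: +30 days
... (6 more months)
Total: 262 days

262


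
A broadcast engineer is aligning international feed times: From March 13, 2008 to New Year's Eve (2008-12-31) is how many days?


Start: March 13, 2008
End: December 31, 2008
Days left in March: 18
April: 30
May: 31
June: 30
July: 31
... plus remaining months
Sum of remaining months: 275
Total: 18 + 275 = 293

293


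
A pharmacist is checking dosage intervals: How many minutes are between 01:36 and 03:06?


Start time: 01:36 = 96 minutes from midnight
End time: 03:06 = 186 minutes from midnight
Difference: 186 - 96 = 90 minutes
That is 1 hours and 30 minutes

90


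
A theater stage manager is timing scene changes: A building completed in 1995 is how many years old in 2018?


Birth year: 1995
Current year: 2018
Age = current year - birth year
Age = 2018 - 1995 = 23

23


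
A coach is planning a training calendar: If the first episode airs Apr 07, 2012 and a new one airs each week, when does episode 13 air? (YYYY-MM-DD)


First occurrence: 2012-04-07 (occurrence 1)
Each occurrence is 7 days after the previous.
Occurrence 13 is 12 weeks after the first.
12 weeks = 84 days
2012-04-07 + 84 days = 2012-06-30

2012-06-30


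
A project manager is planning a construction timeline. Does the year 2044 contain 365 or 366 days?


Year: 2044
Check leap year rules:
Divisible by 4? Yes
Divisible by 100? No
2044 is a leap year
Days: 366

366


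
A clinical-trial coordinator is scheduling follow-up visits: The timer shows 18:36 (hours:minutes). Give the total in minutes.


Hours: 18
Minutes: 36
Convert hours to minutes: 18 x 60 = 1080
Add remaining minutes: 1080 + 36 = 1116

1116


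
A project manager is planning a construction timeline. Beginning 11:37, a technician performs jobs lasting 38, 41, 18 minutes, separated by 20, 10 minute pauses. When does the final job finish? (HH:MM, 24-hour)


Start: 11:37 = 697 min from midnight
  after task 1 (38 min): 12:15
  after break (20 min): 12:35
  after task 2 (41 min): 13:16
  after break (10 min): 13:26
  after task 3 (18 min): 13:44
Total elapsed: 127 minutes
End time: 13:44

13:44


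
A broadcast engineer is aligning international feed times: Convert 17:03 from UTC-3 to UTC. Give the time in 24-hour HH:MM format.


Local time: 17:03 at UTC-3 (offset -3h)
Target zone: UTC (offset 0h)
Difference: 0 - (-3) = 3 hours
Calculation: 17 + (3) = 20
Result: 20:03

20:03


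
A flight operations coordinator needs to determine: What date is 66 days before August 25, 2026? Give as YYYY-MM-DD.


Start: 2026-08-25
Subtracting 66 days
Days already passed in August: 25
After going back through August: 41 more days to subtract
July 2026: 31 days, 10 remaining
June 2026 has 30 days, need 10
Result: 2026-06-20

2026-06-20


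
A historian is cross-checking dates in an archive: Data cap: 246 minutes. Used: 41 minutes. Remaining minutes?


Total budget: 246 minutes
Time used: 41 minutes
Remaining: 246 - 41 = 205 minutes
Percent used: 16.7%
Percent remaining: 83.3%

205


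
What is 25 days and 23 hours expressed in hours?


Days: 25
Extra hours: 23
Hours per day: 24
Days to hours: 25 x 24 = 600
Total: 600 + 23 = 623

623


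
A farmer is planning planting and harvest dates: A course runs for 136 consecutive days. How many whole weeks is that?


Total days: 136
Days per week: 7
Division: 136 / 7 = 19 remainder 3
Complete weeks: 19
Remaining days: 3

19


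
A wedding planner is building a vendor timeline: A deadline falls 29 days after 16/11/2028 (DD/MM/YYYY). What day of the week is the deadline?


Start: 2028-11-16 (Thursday)
Step 1 - find target date: add 29 days
  2028-11-16 + 29 days = 2028-12-15
Step 2 - day of week:
  29 mod 7 = 1
  Thursday + 1 days -> Friday
Result: Friday (2028-12-15)

Friday


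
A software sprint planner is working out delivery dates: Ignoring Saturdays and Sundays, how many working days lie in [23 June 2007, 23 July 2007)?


Start: 2007-06-23 (Saturday)
End (exclusive): 2007-07-23 (Monday)
Total calendar days: 30
Full weeks: 30 // 7 = 4 -> 20 weekdays
Remaining 2 days starting on Saturday:
  Sat(-), Sun(-) -> 0 weekdays
Total business days: 20 + 0 = 20

20


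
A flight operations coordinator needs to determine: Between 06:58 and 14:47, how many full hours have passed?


Start: 06:58
End: 14:47
Hour difference: 14 - 6 = 8 hours
Minute difference: 47 - 58 = -11 minutes
Total minutes: 469
Complete hours: 469 / 60 = 7 (remainder 49)

7


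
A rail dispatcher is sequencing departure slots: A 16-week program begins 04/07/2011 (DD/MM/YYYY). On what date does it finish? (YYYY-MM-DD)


Start: 2011-07-04
Weeks to add: 16
Convert to days: 16 x 7 = 112 days
Add 112 days to 2011-07-04
Result: 2011-10-24

2011-10-24


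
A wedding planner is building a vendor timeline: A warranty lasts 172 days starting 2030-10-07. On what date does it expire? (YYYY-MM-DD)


Start: 2030-10-07
Adding 172 days
Days remaining in October: 24
After October: 148 days still to add
November 2030: 30 days, 118 remaining
December 2030: 31 days, 87 remaining
January 2031: 31 days, 56 remaining
February 2031: 28 days, 28 remaining
Result: 2031-03-28

2031-03-28


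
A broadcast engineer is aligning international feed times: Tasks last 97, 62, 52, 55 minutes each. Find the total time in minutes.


Durations: 97, 62, 52, 55
Running sum: 97
+ 62 = 159
+ 52 = 211
+ 55 = 266
Total duration: 266 minutes
That is 4 hours and 26 minutes

266


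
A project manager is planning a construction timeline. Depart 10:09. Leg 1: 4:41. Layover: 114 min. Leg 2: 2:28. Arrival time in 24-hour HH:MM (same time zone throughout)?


Depart: 10:09
Leg 1: +281 min -> 14:50
Layover: +114 min -> 16:44
Leg 2: +148 min -> 19:12
Total travel: 543 minutes = 9h 3m
Arrival: 19:12

19:12


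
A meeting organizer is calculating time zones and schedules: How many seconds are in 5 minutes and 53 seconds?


Minutes: 5
Extra seconds: 53
Seconds per minute: 60
Minutes to seconds: 5 x 60 = 300
Total: 300 + 53 = 353

353


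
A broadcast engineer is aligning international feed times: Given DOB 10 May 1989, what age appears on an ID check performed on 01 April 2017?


Birth: 1989-05-10
Reference: 2017-04-01
Year difference: 2017 - 1989 = 28
Has birthday (05-10) occurred by 04-01? No
Birthday not yet reached this year -> subtract 1
Age in full years: 27

27


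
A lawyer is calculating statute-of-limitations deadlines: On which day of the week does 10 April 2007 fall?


Date: 2007-04-10
January 1, 2007 is a Monday
Day of year: 100
Offset from Jan 1: 99 days
99 mod 7 = 1
Result: Tuesday

Tuesday


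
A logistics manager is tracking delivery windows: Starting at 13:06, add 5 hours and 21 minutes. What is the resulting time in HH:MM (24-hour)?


Start time: 13:06
Adding: 5 hours 21 minutes
Minutes: 6 + 21 = 27
Hours: 13 + 5 + 0 = 18
Result: 18:27

18:27


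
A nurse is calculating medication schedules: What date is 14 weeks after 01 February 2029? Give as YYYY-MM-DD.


Start: 2029-02-01
Weeks to add: 14
Convert to days: 14 x 7 = 98 days
Add 98 days to 2029-02-01
Result: 2029-05-10

2029-05-10


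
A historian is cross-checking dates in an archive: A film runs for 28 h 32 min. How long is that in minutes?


Hours: 28
Minutes: 32
Convert hours to minutes: 28 x 60 = 1680
Add remaining minutes: 1680 + 32 = 1712

1712


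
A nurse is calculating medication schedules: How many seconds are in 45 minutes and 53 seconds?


Minutes: 45
Extra seconds: 53
Seconds per minute: 60
Minutes to seconds: 45 x 60 = 2700
Total: 2700 + 53 = 2753

2753
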